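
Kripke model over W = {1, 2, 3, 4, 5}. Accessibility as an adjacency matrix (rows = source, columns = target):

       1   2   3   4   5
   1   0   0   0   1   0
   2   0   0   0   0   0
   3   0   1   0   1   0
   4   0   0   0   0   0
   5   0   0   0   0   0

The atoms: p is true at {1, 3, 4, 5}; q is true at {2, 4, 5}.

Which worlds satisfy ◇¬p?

1: successors {4}; ¬p there: 4:F. ✗
2: no successors, so ◇¬p fails. ✗
3: successors {2, 4}; ¬p there: 2:T, 4:F. ✓
4: no successors, so ◇¬p fails. ✗
5: no successors, so ◇¬p fails. ✗

{3}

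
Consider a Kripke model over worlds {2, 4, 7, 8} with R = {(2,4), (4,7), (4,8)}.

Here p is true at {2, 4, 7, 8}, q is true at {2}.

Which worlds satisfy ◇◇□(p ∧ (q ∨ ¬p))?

{2}

2: successors {4}; ◇□(p ∧ (q ∨ ¬p)) there: 4:T. ✓
4: successors {7, 8}; ◇□(p ∧ (q ∨ ¬p)) there: 7:F, 8:F. ✗
7: no successors, so ◇◇□(p ∧ (q ∨ ¬p)) fails. ✗
8: no successors, so ◇◇□(p ∧ (q ∨ ¬p)) fails. ✗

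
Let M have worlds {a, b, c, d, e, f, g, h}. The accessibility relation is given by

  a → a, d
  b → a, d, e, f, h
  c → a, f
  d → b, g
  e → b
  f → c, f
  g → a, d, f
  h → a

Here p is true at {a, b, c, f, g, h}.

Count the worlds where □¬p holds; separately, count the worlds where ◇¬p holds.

For □¬p:
a: successors {a, d}; ¬p there: a:F, d:T. ✗
b: successors {a, d, e, f, h}; ¬p there: a:F, d:T, e:T, f:F, h:F. ✗
c: successors {a, f}; ¬p there: a:F, f:F. ✗
d: successors {b, g}; ¬p there: b:F, g:F. ✗
e: successors {b}; ¬p there: b:F. ✗
f: successors {c, f}; ¬p there: c:F, f:F. ✗
g: successors {a, d, f}; ¬p there: a:F, d:T, f:F. ✗
h: successors {a}; ¬p there: a:F. ✗
— 0 worlds.
For ◇¬p:
a: successors {a, d}; ¬p there: a:F, d:T. ✓
b: successors {a, d, e, f, h}; ¬p there: a:F, d:T, e:T, f:F, h:F. ✓
c: successors {a, f}; ¬p there: a:F, f:F. ✗
d: successors {b, g}; ¬p there: b:F, g:F. ✗
e: successors {b}; ¬p there: b:F. ✗
f: successors {c, f}; ¬p there: c:F, f:F. ✗
g: successors {a, d, f}; ¬p there: a:F, d:T, f:F. ✓
h: successors {a}; ¬p there: a:F. ✗
— 3 worlds.

0 and 3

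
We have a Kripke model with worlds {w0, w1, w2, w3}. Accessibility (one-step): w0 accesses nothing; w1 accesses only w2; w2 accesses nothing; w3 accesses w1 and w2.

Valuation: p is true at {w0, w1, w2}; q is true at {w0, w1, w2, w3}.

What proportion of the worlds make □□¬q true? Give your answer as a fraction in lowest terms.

w0: no successors, so □□¬q holds vacuously. ✓
w1: successors {w2}; □¬q there: w2:T. ✓
w2: no successors, so □□¬q holds vacuously. ✓
w3: successors {w1, w2}; □¬q there: w1:F, w2:T. ✗
That's 3 of 4 worlds, so 3/4.

3/4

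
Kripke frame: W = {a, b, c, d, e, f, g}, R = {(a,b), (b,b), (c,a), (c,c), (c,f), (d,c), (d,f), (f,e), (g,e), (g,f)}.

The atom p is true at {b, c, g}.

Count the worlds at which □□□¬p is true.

3

a: successors {b}; □□¬p there: b:F. ✗
b: successors {b}; □□¬p there: b:F. ✗
c: successors {a, c, f}; □□¬p there: a:F, c:F, f:T. ✗
d: successors {c, f}; □□¬p there: c:F, f:T. ✗
e: no successors, so □□□¬p holds vacuously. ✓
f: successors {e}; □□¬p there: e:T. ✓
g: successors {e, f}; □□¬p there: e:T, f:T. ✓
Satisfying worlds: {e, f, g}.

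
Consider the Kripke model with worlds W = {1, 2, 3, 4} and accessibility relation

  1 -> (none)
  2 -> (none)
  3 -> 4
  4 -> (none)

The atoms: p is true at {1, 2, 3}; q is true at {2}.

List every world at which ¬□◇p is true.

{3}

1: □◇p is T. ✗
2: □◇p is T. ✗
3: □◇p is F. ✓
4: □◇p is T. ✗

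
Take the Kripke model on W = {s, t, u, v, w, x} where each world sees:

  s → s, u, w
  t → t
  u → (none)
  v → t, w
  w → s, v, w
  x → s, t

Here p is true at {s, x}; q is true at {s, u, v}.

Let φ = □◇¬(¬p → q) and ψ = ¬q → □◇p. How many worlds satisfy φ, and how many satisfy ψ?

5 and 3

For □◇¬(¬p → q):
s: successors {s, u, w}; ◇¬(¬p → q) there: s:T, u:F, w:T. ✗
t: successors {t}; ◇¬(¬p → q) there: t:T. ✓
u: no successors, so □◇¬(¬p → q) holds vacuously. ✓
v: successors {t, w}; ◇¬(¬p → q) there: t:T, w:T. ✓
w: successors {s, v, w}; ◇¬(¬p → q) there: s:T, v:T, w:T. ✓
x: successors {s, t}; ◇¬(¬p → q) there: s:T, t:T. ✓
— 5 worlds.
For ¬q → □◇p:
s: ¬q is F, □◇p is F. ✓
t: ¬q is T, □◇p is F. ✗
u: ¬q is F, □◇p is T. ✓
v: ¬q is F, □◇p is F. ✓
w: ¬q is T, □◇p is F. ✗
x: ¬q is T, □◇p is F. ✗
— 3 worlds.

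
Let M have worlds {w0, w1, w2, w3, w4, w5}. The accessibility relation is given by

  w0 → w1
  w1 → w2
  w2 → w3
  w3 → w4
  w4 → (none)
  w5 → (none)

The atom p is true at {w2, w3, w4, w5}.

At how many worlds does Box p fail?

w0: successors {w1}; p there: w1:F. ✗
w1: successors {w2}; p there: w2:T. ✓
w2: successors {w3}; p there: w3:T. ✓
w3: successors {w4}; p there: w4:T. ✓
w4: no successors, so Box p holds vacuously. ✓
w5: no successors, so Box p holds vacuously. ✓
Satisfying worlds: {w1, w2, w3, w4, w5}.
So Box p fails at the other 1 world.

1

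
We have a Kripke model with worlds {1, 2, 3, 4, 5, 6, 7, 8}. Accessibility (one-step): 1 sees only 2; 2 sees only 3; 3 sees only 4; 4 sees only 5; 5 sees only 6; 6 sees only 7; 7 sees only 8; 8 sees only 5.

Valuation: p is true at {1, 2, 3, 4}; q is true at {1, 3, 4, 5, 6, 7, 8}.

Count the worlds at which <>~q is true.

1: successors {2}; ~q there: 2:T. ✓
2: successors {3}; ~q there: 3:F. ✗
3: successors {4}; ~q there: 4:F. ✗
4: successors {5}; ~q there: 5:F. ✗
5: successors {6}; ~q there: 6:F. ✗
6: successors {7}; ~q there: 7:F. ✗
7: successors {8}; ~q there: 8:F. ✗
8: successors {5}; ~q there: 5:F. ✗
Satisfying worlds: {1}.

1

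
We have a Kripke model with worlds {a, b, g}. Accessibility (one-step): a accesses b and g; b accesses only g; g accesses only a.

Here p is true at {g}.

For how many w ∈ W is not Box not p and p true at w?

a: not Box not p is T, p is F. ✗
b: not Box not p is T, p is F. ✗
g: not Box not p is F, p is T. ✗
Satisfying worlds: ∅.

0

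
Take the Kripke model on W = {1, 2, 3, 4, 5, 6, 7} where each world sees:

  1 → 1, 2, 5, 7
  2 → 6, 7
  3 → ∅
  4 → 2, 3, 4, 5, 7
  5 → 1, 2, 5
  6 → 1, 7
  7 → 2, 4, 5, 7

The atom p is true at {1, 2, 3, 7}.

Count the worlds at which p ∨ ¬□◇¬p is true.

5

1: p is T, ¬□◇¬p is F. ✓
2: p is T, ¬□◇¬p is T. ✓
3: p is T, ¬□◇¬p is F. ✓
4: p is F, ¬□◇¬p is T. ✓
5: p is F, ¬□◇¬p is F. ✗
6: p is F, ¬□◇¬p is F. ✗
7: p is T, ¬□◇¬p is F. ✓
Satisfying worlds: {1, 2, 3, 4, 7}.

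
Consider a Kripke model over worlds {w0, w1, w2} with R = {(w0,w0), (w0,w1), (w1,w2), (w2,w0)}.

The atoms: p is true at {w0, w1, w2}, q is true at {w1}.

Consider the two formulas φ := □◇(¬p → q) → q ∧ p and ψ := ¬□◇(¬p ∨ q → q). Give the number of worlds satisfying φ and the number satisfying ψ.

1 and 0

For □◇(¬p → q) → q ∧ p:
w0: □◇(¬p → q) is T, q ∧ p is F. ✗
w1: □◇(¬p → q) is T, q ∧ p is T. ✓
w2: □◇(¬p → q) is T, q ∧ p is F. ✗
— 1 world.
For ¬□◇(¬p ∨ q → q):
w0: □◇(¬p ∨ q → q) is T. ✗
w1: □◇(¬p ∨ q → q) is T. ✗
w2: □◇(¬p ∨ q → q) is T. ✗
— 0 worlds.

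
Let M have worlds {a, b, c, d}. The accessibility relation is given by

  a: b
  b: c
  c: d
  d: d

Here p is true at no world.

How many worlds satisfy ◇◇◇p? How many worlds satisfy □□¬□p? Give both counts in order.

For ◇◇◇p:
a: successors {b}; ◇◇p there: b:F. ✗
b: successors {c}; ◇◇p there: c:F. ✗
c: successors {d}; ◇◇p there: d:F. ✗
d: successors {d}; ◇◇p there: d:F. ✗
— 0 worlds.
For □□¬□p:
a: successors {b}; □¬□p there: b:T. ✓
b: successors {c}; □¬□p there: c:T. ✓
c: successors {d}; □¬□p there: d:T. ✓
d: successors {d}; □¬□p there: d:T. ✓
— 4 worlds.

0 and 4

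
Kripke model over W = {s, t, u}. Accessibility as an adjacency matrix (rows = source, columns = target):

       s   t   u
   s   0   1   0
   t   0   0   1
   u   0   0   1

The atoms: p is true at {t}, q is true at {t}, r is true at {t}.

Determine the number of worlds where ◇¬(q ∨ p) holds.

s: successors {t}; ¬(q ∨ p) there: t:F. ✗
t: successors {u}; ¬(q ∨ p) there: u:T. ✓
u: successors {u}; ¬(q ∨ p) there: u:T. ✓
Satisfying worlds: {t, u}.

2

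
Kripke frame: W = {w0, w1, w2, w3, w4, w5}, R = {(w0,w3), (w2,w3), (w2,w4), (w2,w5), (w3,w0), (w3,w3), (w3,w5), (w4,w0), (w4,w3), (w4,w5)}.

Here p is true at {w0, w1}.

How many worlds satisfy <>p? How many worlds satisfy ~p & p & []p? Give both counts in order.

For <>p:
w0: successors {w3}; p there: w3:F. ✗
w1: no successors, so <>p fails. ✗
w2: successors {w3, w4, w5}; p there: w3:F, w4:F, w5:F. ✗
w3: successors {w0, w3, w5}; p there: w0:T, w3:F, w5:F. ✓
w4: successors {w0, w3, w5}; p there: w0:T, w3:F, w5:F. ✓
w5: no successors, so <>p fails. ✗
— 2 worlds.
For ~p & p & []p:
w0: ~p is F, p & []p is F. ✗
w1: ~p is F, p & []p is T. ✗
w2: ~p is T, p & []p is F. ✗
w3: ~p is T, p & []p is F. ✗
w4: ~p is T, p & []p is F. ✗
w5: ~p is T, p & []p is F. ✗
— 0 worlds.

2 and 0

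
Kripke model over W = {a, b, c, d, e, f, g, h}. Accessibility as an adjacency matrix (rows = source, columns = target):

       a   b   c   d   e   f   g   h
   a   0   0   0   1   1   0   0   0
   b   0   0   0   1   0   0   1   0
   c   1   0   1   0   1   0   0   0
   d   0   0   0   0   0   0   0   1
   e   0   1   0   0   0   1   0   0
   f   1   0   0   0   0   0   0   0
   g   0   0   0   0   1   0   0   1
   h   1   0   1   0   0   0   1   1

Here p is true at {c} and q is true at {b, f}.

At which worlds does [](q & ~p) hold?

a: successors {d, e}; q & ~p there: d:F, e:F. ✗
b: successors {d, g}; q & ~p there: d:F, g:F. ✗
c: successors {a, c, e}; q & ~p there: a:F, c:F, e:F. ✗
d: successors {h}; q & ~p there: h:F. ✗
e: successors {b, f}; q & ~p there: b:T, f:T. ✓
f: successors {a}; q & ~p there: a:F. ✗
g: successors {e, h}; q & ~p there: e:F, h:F. ✗
h: successors {a, c, g, h}; q & ~p there: a:F, c:F, g:F, h:F. ✗

{e}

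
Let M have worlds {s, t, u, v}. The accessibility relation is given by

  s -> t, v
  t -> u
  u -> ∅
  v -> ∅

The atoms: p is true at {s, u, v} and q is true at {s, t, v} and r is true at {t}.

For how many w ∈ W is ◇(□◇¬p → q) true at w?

1

s: successors {t, v}; □◇¬p → q there: t:T, v:T. ✓
t: successors {u}; □◇¬p → q there: u:F. ✗
u: no successors, so ◇(□◇¬p → q) fails. ✗
v: no successors, so ◇(□◇¬p → q) fails. ✗
Satisfying worlds: {s}.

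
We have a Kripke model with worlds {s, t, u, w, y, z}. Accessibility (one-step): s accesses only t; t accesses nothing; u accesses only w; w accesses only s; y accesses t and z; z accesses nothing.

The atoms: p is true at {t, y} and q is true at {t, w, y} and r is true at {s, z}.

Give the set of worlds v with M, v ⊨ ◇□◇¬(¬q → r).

{s, y}

s: successors {t}; □◇¬(¬q → r) there: t:T. ✓
t: no successors, so ◇□◇¬(¬q → r) fails. ✗
u: successors {w}; □◇¬(¬q → r) there: w:F. ✗
w: successors {s}; □◇¬(¬q → r) there: s:F. ✗
y: successors {t, z}; □◇¬(¬q → r) there: t:T, z:T. ✓
z: no successors, so ◇□◇¬(¬q → r) fails. ✗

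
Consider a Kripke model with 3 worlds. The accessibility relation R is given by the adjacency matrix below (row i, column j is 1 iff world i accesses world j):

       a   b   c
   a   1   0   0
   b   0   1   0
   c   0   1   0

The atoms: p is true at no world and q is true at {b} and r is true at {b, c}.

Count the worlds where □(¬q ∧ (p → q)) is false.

2

a: successors {a}; ¬q ∧ (p → q) there: a:T. ✓
b: successors {b}; ¬q ∧ (p → q) there: b:F. ✗
c: successors {b}; ¬q ∧ (p → q) there: b:F. ✗
Satisfying worlds: {a}.
So □(¬q ∧ (p → q)) fails at the other 2 worlds.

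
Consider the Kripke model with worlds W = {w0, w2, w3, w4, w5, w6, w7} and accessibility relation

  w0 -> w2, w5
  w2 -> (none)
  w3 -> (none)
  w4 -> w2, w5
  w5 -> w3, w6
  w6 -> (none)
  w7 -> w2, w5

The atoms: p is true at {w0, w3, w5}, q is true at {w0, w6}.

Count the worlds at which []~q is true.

6

w0: successors {w2, w5}; ~q there: w2:T, w5:T. ✓
w2: no successors, so []~q holds vacuously. ✓
w3: no successors, so []~q holds vacuously. ✓
w4: successors {w2, w5}; ~q there: w2:T, w5:T. ✓
w5: successors {w3, w6}; ~q there: w3:T, w6:F. ✗
w6: no successors, so []~q holds vacuously. ✓
w7: successors {w2, w5}; ~q there: w2:T, w5:T. ✓
Satisfying worlds: {w0, w2, w3, w4, w6, w7}.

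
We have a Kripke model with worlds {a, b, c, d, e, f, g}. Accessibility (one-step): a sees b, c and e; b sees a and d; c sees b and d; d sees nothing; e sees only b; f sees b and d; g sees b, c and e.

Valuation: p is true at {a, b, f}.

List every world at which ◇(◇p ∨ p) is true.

a: successors {b, c, e}; ◇p ∨ p there: b:T, c:T, e:T. ✓
b: successors {a, d}; ◇p ∨ p there: a:T, d:F. ✓
c: successors {b, d}; ◇p ∨ p there: b:T, d:F. ✓
d: no successors, so ◇(◇p ∨ p) fails. ✗
e: successors {b}; ◇p ∨ p there: b:T. ✓
f: successors {b, d}; ◇p ∨ p there: b:T, d:F. ✓
g: successors {b, c, e}; ◇p ∨ p there: b:T, c:T, e:T. ✓

{a, b, c, e, f, g}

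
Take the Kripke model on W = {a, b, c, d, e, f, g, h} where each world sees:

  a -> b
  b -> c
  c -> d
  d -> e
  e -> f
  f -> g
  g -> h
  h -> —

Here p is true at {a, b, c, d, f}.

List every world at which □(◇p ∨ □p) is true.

{a, b, d, g, h}

a: successors {b}; ◇p ∨ □p there: b:T. ✓
b: successors {c}; ◇p ∨ □p there: c:T. ✓
c: successors {d}; ◇p ∨ □p there: d:F. ✗
d: successors {e}; ◇p ∨ □p there: e:T. ✓
e: successors {f}; ◇p ∨ □p there: f:F. ✗
f: successors {g}; ◇p ∨ □p there: g:F. ✗
g: successors {h}; ◇p ∨ □p there: h:T. ✓
h: no successors, so □(◇p ∨ □p) holds vacuously. ✓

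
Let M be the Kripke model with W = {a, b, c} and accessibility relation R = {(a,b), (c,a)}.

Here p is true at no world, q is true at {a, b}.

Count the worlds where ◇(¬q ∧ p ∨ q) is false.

a: successors {b}; ¬q ∧ p ∨ q there: b:T. ✓
b: no successors, so ◇(¬q ∧ p ∨ q) fails. ✗
c: successors {a}; ¬q ∧ p ∨ q there: a:T. ✓
Satisfying worlds: {a, c}.
So ◇(¬q ∧ p ∨ q) fails at the other 1 world.

1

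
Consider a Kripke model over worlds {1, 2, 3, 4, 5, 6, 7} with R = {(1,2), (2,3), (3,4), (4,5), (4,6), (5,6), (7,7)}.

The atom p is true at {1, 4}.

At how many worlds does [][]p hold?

1: successors {2}; []p there: 2:F. ✗
2: successors {3}; []p there: 3:T. ✓
3: successors {4}; []p there: 4:F. ✗
4: successors {5, 6}; []p there: 5:F, 6:T. ✗
5: successors {6}; []p there: 6:T. ✓
6: no successors, so [][]p holds vacuously. ✓
7: successors {7}; []p there: 7:F. ✗
Satisfying worlds: {2, 5, 6}.

3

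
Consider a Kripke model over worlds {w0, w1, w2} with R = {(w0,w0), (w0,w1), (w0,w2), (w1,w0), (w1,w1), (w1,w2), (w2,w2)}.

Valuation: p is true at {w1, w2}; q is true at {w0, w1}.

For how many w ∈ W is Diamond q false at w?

1

w0: successors {w0, w1, w2}; q there: w0:T, w1:T, w2:F. ✓
w1: successors {w0, w1, w2}; q there: w0:T, w1:T, w2:F. ✓
w2: successors {w2}; q there: w2:F. ✗
Satisfying worlds: {w0, w1}.
So Diamond q fails at the other 1 world.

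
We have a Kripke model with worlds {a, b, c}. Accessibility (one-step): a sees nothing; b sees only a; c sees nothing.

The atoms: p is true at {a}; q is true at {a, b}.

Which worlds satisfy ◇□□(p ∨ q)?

a: no successors, so ◇□□(p ∨ q) fails. ✗
b: successors {a}; □□(p ∨ q) there: a:T. ✓
c: no successors, so ◇□□(p ∨ q) fails. ✗

{b}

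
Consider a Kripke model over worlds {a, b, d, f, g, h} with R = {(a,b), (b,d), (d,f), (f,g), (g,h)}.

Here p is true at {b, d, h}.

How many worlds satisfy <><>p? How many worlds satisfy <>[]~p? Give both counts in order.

For <><>p:
a: successors {b}; <>p there: b:T. ✓
b: successors {d}; <>p there: d:F. ✗
d: successors {f}; <>p there: f:F. ✗
f: successors {g}; <>p there: g:T. ✓
g: successors {h}; <>p there: h:F. ✗
h: no successors, so <><>p fails. ✗
— 2 worlds.
For <>[]~p:
a: successors {b}; []~p there: b:F. ✗
b: successors {d}; []~p there: d:T. ✓
d: successors {f}; []~p there: f:T. ✓
f: successors {g}; []~p there: g:F. ✗
g: successors {h}; []~p there: h:T. ✓
h: no successors, so <>[]~p fails. ✗
— 3 worlds.

2 and 3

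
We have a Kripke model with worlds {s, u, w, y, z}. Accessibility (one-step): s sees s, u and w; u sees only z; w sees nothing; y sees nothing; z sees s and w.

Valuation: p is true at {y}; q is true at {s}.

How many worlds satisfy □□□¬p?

s: successors {s, u, w}; □□¬p there: s:T, u:T, w:T. ✓
u: successors {z}; □□¬p there: z:T. ✓
w: no successors, so □□□¬p holds vacuously. ✓
y: no successors, so □□□¬p holds vacuously. ✓
z: successors {s, w}; □□¬p there: s:T, w:T. ✓
Satisfying worlds: {s, u, w, y, z}.

5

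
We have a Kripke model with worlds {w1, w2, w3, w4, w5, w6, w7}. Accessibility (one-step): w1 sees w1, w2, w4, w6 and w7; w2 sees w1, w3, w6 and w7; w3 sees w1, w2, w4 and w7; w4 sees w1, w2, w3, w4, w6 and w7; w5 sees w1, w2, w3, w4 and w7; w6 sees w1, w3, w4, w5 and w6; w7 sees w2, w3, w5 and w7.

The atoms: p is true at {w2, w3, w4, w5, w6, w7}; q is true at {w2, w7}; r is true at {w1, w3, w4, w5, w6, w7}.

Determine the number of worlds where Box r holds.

w1: successors {w1, w2, w4, w6, w7}; r there: w1:T, w2:F, w4:T, w6:T, w7:T. ✗
w2: successors {w1, w3, w6, w7}; r there: w1:T, w3:T, w6:T, w7:T. ✓
w3: successors {w1, w2, w4, w7}; r there: w1:T, w2:F, w4:T, w7:T. ✗
w4: successors {w1, w2, w3, w4, w6, w7}; r there: w1:T, w2:F, w3:T, w4:T, w6:T, w7:T. ✗
w5: successors {w1, w2, w3, w4, w7}; r there: w1:T, w2:F, w3:T, w4:T, w7:T. ✗
w6: successors {w1, w3, w4, w5, w6}; r there: w1:T, w3:T, w4:T, w5:T, w6:T. ✓
w7: successors {w2, w3, w5, w7}; r there: w2:F, w3:T, w5:T, w7:T. ✗
Satisfying worlds: {w2, w6}.

2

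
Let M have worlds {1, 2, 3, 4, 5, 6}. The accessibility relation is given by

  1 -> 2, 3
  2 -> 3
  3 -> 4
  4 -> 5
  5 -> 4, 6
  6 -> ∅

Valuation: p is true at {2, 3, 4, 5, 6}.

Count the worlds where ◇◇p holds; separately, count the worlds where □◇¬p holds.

For ◇◇p:
1: successors {2, 3}; ◇p there: 2:T, 3:T. ✓
2: successors {3}; ◇p there: 3:T. ✓
3: successors {4}; ◇p there: 4:T. ✓
4: successors {5}; ◇p there: 5:T. ✓
5: successors {4, 6}; ◇p there: 4:T, 6:F. ✓
6: no successors, so ◇◇p fails. ✗
— 5 worlds.
For □◇¬p:
1: successors {2, 3}; ◇¬p there: 2:F, 3:F. ✗
2: successors {3}; ◇¬p there: 3:F. ✗
3: successors {4}; ◇¬p there: 4:F. ✗
4: successors {5}; ◇¬p there: 5:F. ✗
5: successors {4, 6}; ◇¬p there: 4:F, 6:F. ✗
6: no successors, so □◇¬p holds vacuously. ✓
— 1 world.

5 and 1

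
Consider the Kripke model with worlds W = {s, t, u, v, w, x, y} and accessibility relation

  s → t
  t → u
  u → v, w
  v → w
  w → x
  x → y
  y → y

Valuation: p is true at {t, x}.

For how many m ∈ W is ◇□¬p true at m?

6

s: successors {t}; □¬p there: t:T. ✓
t: successors {u}; □¬p there: u:T. ✓
u: successors {v, w}; □¬p there: v:T, w:F. ✓
v: successors {w}; □¬p there: w:F. ✗
w: successors {x}; □¬p there: x:T. ✓
x: successors {y}; □¬p there: y:T. ✓
y: successors {y}; □¬p there: y:T. ✓
Satisfying worlds: {s, t, u, w, x, y}.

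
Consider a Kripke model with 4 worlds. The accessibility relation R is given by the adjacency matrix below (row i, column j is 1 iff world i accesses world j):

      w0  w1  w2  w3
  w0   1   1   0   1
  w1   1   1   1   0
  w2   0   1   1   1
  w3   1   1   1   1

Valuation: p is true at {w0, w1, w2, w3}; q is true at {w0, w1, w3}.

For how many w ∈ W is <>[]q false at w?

w0: successors {w0, w1, w3}; []q there: w0:T, w1:F, w3:F. ✓
w1: successors {w0, w1, w2}; []q there: w0:T, w1:F, w2:F. ✓
w2: successors {w1, w2, w3}; []q there: w1:F, w2:F, w3:F. ✗
w3: successors {w0, w1, w2, w3}; []q there: w0:T, w1:F, w2:F, w3:F. ✓
Satisfying worlds: {w0, w1, w3}.
So <>[]q fails at the other 1 world.

1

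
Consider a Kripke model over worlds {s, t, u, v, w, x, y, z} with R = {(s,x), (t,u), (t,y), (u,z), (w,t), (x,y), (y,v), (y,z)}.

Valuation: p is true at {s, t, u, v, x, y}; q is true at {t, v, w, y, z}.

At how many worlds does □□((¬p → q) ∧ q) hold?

7

s: successors {x}; □((¬p → q) ∧ q) there: x:T. ✓
t: successors {u, y}; □((¬p → q) ∧ q) there: u:T, y:T. ✓
u: successors {z}; □((¬p → q) ∧ q) there: z:T. ✓
v: no successors, so □□((¬p → q) ∧ q) holds vacuously. ✓
w: successors {t}; □((¬p → q) ∧ q) there: t:F. ✗
x: successors {y}; □((¬p → q) ∧ q) there: y:T. ✓
y: successors {v, z}; □((¬p → q) ∧ q) there: v:T, z:T. ✓
z: no successors, so □□((¬p → q) ∧ q) holds vacuously. ✓
Satisfying worlds: {s, t, u, v, x, y, z}.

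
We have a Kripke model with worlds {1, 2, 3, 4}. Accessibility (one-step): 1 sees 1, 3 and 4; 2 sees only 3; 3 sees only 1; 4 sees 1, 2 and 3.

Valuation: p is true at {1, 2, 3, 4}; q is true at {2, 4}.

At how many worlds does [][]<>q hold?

1: successors {1, 3, 4}; []<>q there: 1:F, 3:T, 4:F. ✗
2: successors {3}; []<>q there: 3:T. ✓
3: successors {1}; []<>q there: 1:F. ✗
4: successors {1, 2, 3}; []<>q there: 1:F, 2:F, 3:T. ✗
Satisfying worlds: {2}.

1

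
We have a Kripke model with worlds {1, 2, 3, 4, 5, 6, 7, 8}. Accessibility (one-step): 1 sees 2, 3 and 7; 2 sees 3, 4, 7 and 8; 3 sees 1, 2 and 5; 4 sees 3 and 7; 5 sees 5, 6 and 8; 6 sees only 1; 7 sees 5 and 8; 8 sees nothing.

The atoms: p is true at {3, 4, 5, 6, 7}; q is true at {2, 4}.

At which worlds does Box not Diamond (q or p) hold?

1: successors {2, 3, 7}; not Diamond (q or p) there: 2:F, 3:F, 7:F. ✗
2: successors {3, 4, 7, 8}; not Diamond (q or p) there: 3:F, 4:F, 7:F, 8:T. ✗
3: successors {1, 2, 5}; not Diamond (q or p) there: 1:F, 2:F, 5:F. ✗
4: successors {3, 7}; not Diamond (q or p) there: 3:F, 7:F. ✗
5: successors {5, 6, 8}; not Diamond (q or p) there: 5:F, 6:T, 8:T. ✗
6: successors {1}; not Diamond (q or p) there: 1:F. ✗
7: successors {5, 8}; not Diamond (q or p) there: 5:F, 8:T. ✗
8: no successors, so Box not Diamond (q or p) holds vacuously. ✓

{8}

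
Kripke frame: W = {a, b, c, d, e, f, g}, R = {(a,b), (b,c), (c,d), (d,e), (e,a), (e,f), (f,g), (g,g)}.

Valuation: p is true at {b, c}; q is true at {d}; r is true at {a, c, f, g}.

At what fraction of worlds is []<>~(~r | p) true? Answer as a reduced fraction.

3/7

a: successors {b}; <>~(~r | p) there: b:F. ✗
b: successors {c}; <>~(~r | p) there: c:F. ✗
c: successors {d}; <>~(~r | p) there: d:F. ✗
d: successors {e}; <>~(~r | p) there: e:T. ✓
e: successors {a, f}; <>~(~r | p) there: a:F, f:T. ✗
f: successors {g}; <>~(~r | p) there: g:T. ✓
g: successors {g}; <>~(~r | p) there: g:T. ✓
That's 3 of 7 worlds, so 3/7.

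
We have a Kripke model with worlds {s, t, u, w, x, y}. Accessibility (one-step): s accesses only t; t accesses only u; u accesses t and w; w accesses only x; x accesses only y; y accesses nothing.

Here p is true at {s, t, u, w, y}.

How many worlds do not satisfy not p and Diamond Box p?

s: not p is F, Diamond Box p is T. ✗
t: not p is F, Diamond Box p is T. ✗
u: not p is F, Diamond Box p is T. ✗
w: not p is F, Diamond Box p is T. ✗
x: not p is T, Diamond Box p is T. ✓
y: not p is F, Diamond Box p is F. ✗
Satisfying worlds: {x}.
So not p and Diamond Box p fails at the other 5 worlds.

5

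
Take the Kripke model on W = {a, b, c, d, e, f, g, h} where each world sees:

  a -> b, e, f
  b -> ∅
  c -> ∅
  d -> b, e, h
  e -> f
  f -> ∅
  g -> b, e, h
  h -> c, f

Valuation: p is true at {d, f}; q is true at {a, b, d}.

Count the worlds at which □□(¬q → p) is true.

6

a: successors {b, e, f}; □(¬q → p) there: b:T, e:T, f:T. ✓
b: no successors, so □□(¬q → p) holds vacuously. ✓
c: no successors, so □□(¬q → p) holds vacuously. ✓
d: successors {b, e, h}; □(¬q → p) there: b:T, e:T, h:F. ✗
e: successors {f}; □(¬q → p) there: f:T. ✓
f: no successors, so □□(¬q → p) holds vacuously. ✓
g: successors {b, e, h}; □(¬q → p) there: b:T, e:T, h:F. ✗
h: successors {c, f}; □(¬q → p) there: c:T, f:T. ✓
Satisfying worlds: {a, b, c, e, f, h}.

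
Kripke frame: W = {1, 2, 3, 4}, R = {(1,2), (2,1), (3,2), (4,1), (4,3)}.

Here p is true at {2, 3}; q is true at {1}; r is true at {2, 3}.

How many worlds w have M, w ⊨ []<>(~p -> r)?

1: successors {2}; <>(~p -> r) there: 2:F. ✗
2: successors {1}; <>(~p -> r) there: 1:T. ✓
3: successors {2}; <>(~p -> r) there: 2:F. ✗
4: successors {1, 3}; <>(~p -> r) there: 1:T, 3:T. ✓
Satisfying worlds: {2, 4}.

2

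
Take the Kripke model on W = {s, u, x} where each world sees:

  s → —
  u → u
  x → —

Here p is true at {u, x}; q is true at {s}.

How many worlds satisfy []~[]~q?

2

s: no successors, so []~[]~q holds vacuously. ✓
u: successors {u}; ~[]~q there: u:F. ✗
x: no successors, so []~[]~q holds vacuously. ✓
Satisfying worlds: {s, x}.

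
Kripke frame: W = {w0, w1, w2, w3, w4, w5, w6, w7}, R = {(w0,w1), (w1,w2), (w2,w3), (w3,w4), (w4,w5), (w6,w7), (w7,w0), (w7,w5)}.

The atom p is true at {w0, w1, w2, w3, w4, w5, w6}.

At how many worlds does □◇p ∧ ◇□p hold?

w0: □◇p is T, ◇□p is T. ✓
w1: □◇p is T, ◇□p is T. ✓
w2: □◇p is T, ◇□p is T. ✓
w3: □◇p is T, ◇□p is T. ✓
w4: □◇p is F, ◇□p is T. ✗
w5: □◇p is T, ◇□p is F. ✗
w6: □◇p is T, ◇□p is T. ✓
w7: □◇p is F, ◇□p is T. ✗
Satisfying worlds: {w0, w1, w2, w3, w6}.

5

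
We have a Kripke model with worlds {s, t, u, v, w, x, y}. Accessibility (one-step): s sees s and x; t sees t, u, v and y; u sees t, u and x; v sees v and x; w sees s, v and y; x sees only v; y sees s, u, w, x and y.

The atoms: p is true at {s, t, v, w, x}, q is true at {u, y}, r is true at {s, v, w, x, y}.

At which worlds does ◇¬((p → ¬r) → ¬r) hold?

{t, w, y}

s: successors {s, x}; ¬((p → ¬r) → ¬r) there: s:F, x:F. ✗
t: successors {t, u, v, y}; ¬((p → ¬r) → ¬r) there: t:F, u:F, v:F, y:T. ✓
u: successors {t, u, x}; ¬((p → ¬r) → ¬r) there: t:F, u:F, x:F. ✗
v: successors {v, x}; ¬((p → ¬r) → ¬r) there: v:F, x:F. ✗
w: successors {s, v, y}; ¬((p → ¬r) → ¬r) there: s:F, v:F, y:T. ✓
x: successors {v}; ¬((p → ¬r) → ¬r) there: v:F. ✗
y: successors {s, u, w, x, y}; ¬((p → ¬r) → ¬r) there: s:F, u:F, w:F, x:F, y:T. ✓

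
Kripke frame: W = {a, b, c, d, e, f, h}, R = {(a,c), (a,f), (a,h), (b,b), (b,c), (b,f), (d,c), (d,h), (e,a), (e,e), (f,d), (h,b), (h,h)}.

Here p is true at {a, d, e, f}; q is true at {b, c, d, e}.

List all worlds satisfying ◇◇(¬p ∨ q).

{a, b, d, e, f, h}

a: successors {c, f, h}; ◇(¬p ∨ q) there: c:F, f:T, h:T. ✓
b: successors {b, c, f}; ◇(¬p ∨ q) there: b:T, c:F, f:T. ✓
c: no successors, so ◇◇(¬p ∨ q) fails. ✗
d: successors {c, h}; ◇(¬p ∨ q) there: c:F, h:T. ✓
e: successors {a, e}; ◇(¬p ∨ q) there: a:T, e:T. ✓
f: successors {d}; ◇(¬p ∨ q) there: d:T. ✓
h: successors {b, h}; ◇(¬p ∨ q) there: b:T, h:T. ✓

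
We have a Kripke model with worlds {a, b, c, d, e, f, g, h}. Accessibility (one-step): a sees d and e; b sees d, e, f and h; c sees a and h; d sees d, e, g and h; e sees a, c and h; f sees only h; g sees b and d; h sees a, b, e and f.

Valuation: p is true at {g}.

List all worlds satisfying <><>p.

a: successors {d, e}; <>p there: d:T, e:F. ✓
b: successors {d, e, f, h}; <>p there: d:T, e:F, f:F, h:F. ✓
c: successors {a, h}; <>p there: a:F, h:F. ✗
d: successors {d, e, g, h}; <>p there: d:T, e:F, g:F, h:F. ✓
e: successors {a, c, h}; <>p there: a:F, c:F, h:F. ✗
f: successors {h}; <>p there: h:F. ✗
g: successors {b, d}; <>p there: b:F, d:T. ✓
h: successors {a, b, e, f}; <>p there: a:F, b:F, e:F, f:F. ✗

{a, b, d, g}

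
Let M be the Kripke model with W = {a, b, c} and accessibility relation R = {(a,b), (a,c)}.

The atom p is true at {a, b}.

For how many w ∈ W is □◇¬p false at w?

1

a: successors {b, c}; ◇¬p there: b:F, c:F. ✗
b: no successors, so □◇¬p holds vacuously. ✓
c: no successors, so □◇¬p holds vacuously. ✓
Satisfying worlds: {b, c}.
So □◇¬p fails at the other 1 world.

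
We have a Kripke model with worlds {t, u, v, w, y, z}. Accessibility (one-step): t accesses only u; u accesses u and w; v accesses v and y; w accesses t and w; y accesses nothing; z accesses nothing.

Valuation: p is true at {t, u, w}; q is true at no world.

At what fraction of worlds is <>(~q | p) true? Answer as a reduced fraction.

t: successors {u}; ~q | p there: u:T. ✓
u: successors {u, w}; ~q | p there: u:T, w:T. ✓
v: successors {v, y}; ~q | p there: v:T, y:T. ✓
w: successors {t, w}; ~q | p there: t:T, w:T. ✓
y: no successors, so <>(~q | p) fails. ✗
z: no successors, so <>(~q | p) fails. ✗
That's 4 of 6 worlds, so 4/6 = 2/3.

2/3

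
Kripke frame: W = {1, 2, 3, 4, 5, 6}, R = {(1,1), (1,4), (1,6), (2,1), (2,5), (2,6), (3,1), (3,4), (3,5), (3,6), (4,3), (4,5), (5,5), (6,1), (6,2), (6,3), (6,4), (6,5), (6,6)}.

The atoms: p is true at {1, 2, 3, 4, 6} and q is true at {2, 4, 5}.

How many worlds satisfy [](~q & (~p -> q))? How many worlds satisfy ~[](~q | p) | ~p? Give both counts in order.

0 and 5

For [](~q & (~p -> q)):
1: successors {1, 4, 6}; ~q & (~p -> q) there: 1:T, 4:F, 6:T. ✗
2: successors {1, 5, 6}; ~q & (~p -> q) there: 1:T, 5:F, 6:T. ✗
3: successors {1, 4, 5, 6}; ~q & (~p -> q) there: 1:T, 4:F, 5:F, 6:T. ✗
4: successors {3, 5}; ~q & (~p -> q) there: 3:T, 5:F. ✗
5: successors {5}; ~q & (~p -> q) there: 5:F. ✗
6: successors {1, 2, 3, 4, 5, 6}; ~q & (~p -> q) there: 1:T, 2:F, 3:T, 4:F, 5:F, 6:T. ✗
— 0 worlds.
For ~[](~q | p) | ~p:
1: ~[](~q | p) is F, ~p is F. ✗
2: ~[](~q | p) is T, ~p is F. ✓
3: ~[](~q | p) is T, ~p is F. ✓
4: ~[](~q | p) is T, ~p is F. ✓
5: ~[](~q | p) is T, ~p is T. ✓
6: ~[](~q | p) is T, ~p is F. ✓
— 5 worlds.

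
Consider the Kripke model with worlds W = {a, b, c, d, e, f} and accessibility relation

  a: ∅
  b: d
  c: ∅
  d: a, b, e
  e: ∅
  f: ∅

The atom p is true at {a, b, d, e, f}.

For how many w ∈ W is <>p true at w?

2

a: no successors, so <>p fails. ✗
b: successors {d}; p there: d:T. ✓
c: no successors, so <>p fails. ✗
d: successors {a, b, e}; p there: a:T, b:T, e:T. ✓
e: no successors, so <>p fails. ✗
f: no successors, so <>p fails. ✗
Satisfying worlds: {b, d}.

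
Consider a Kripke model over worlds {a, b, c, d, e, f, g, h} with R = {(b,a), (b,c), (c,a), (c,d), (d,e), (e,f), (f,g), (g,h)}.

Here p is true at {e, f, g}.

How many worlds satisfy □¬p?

a: no successors, so □¬p holds vacuously. ✓
b: successors {a, c}; ¬p there: a:T, c:T. ✓
c: successors {a, d}; ¬p there: a:T, d:T. ✓
d: successors {e}; ¬p there: e:F. ✗
e: successors {f}; ¬p there: f:F. ✗
f: successors {g}; ¬p there: g:F. ✗
g: successors {h}; ¬p there: h:T. ✓
h: no successors, so □¬p holds vacuously. ✓
Satisfying worlds: {a, b, c, g, h}.

5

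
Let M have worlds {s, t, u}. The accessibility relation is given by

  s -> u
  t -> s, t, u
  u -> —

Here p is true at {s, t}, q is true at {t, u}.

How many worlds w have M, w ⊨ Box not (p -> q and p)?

1

s: successors {u}; not (p -> q and p) there: u:F. ✗
t: successors {s, t, u}; not (p -> q and p) there: s:T, t:F, u:F. ✗
u: no successors, so Box not (p -> q and p) holds vacuously. ✓
Satisfying worlds: {u}.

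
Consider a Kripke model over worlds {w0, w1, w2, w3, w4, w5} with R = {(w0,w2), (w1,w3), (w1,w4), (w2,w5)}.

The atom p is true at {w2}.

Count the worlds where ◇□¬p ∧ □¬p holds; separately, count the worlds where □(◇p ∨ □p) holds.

2 and 5

For ◇□¬p ∧ □¬p:
w0: ◇□¬p is T, □¬p is F. ✗
w1: ◇□¬p is T, □¬p is T. ✓
w2: ◇□¬p is T, □¬p is T. ✓
w3: ◇□¬p is F, □¬p is T. ✗
w4: ◇□¬p is F, □¬p is T. ✗
w5: ◇□¬p is F, □¬p is T. ✗
— 2 worlds.
For □(◇p ∨ □p):
w0: successors {w2}; ◇p ∨ □p there: w2:F. ✗
w1: successors {w3, w4}; ◇p ∨ □p there: w3:T, w4:T. ✓
w2: successors {w5}; ◇p ∨ □p there: w5:T. ✓
w3: no successors, so □(◇p ∨ □p) holds vacuously. ✓
w4: no successors, so □(◇p ∨ □p) holds vacuously. ✓
w5: no successors, so □(◇p ∨ □p) holds vacuously. ✓
— 5 worlds.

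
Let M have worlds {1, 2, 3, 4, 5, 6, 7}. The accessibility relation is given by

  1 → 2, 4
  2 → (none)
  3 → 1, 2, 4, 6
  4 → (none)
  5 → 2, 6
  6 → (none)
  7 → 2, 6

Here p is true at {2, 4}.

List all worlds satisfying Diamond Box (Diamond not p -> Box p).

1: successors {2, 4}; Box (Diamond not p -> Box p) there: 2:T, 4:T. ✓
2: no successors, so Diamond Box (Diamond not p -> Box p) fails. ✗
3: successors {1, 2, 4, 6}; Box (Diamond not p -> Box p) there: 1:T, 2:T, 4:T, 6:T. ✓
4: no successors, so Diamond Box (Diamond not p -> Box p) fails. ✗
5: successors {2, 6}; Box (Diamond not p -> Box p) there: 2:T, 6:T. ✓
6: no successors, so Diamond Box (Diamond not p -> Box p) fails. ✗
7: successors {2, 6}; Box (Diamond not p -> Box p) there: 2:T, 6:T. ✓

{1, 3, 5, 7}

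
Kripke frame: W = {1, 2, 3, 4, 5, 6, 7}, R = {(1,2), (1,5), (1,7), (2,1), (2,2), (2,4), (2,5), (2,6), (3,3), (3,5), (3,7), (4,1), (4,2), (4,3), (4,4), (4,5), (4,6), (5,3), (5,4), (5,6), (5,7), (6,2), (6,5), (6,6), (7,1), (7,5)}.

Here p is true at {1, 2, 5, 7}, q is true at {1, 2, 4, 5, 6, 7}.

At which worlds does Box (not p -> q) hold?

{1, 2, 6, 7}

1: successors {2, 5, 7}; not p -> q there: 2:T, 5:T, 7:T. ✓
2: successors {1, 2, 4, 5, 6}; not p -> q there: 1:T, 2:T, 4:T, 5:T, 6:T. ✓
3: successors {3, 5, 7}; not p -> q there: 3:F, 5:T, 7:T. ✗
4: successors {1, 2, 3, 4, 5, 6}; not p -> q there: 1:T, 2:T, 3:F, 4:T, 5:T, 6:T. ✗
5: successors {3, 4, 6, 7}; not p -> q there: 3:F, 4:T, 6:T, 7:T. ✗
6: successors {2, 5, 6}; not p -> q there: 2:T, 5:T, 6:T. ✓
7: successors {1, 5}; not p -> q there: 1:T, 5:T. ✓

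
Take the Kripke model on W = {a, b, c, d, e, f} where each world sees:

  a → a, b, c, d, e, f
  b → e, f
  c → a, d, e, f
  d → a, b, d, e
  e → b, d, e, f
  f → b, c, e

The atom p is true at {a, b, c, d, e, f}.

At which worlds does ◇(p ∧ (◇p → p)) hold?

a: successors {a, b, c, d, e, f}; p ∧ (◇p → p) there: a:T, b:T, c:T, d:T, e:T, f:T. ✓
b: successors {e, f}; p ∧ (◇p → p) there: e:T, f:T. ✓
c: successors {a, d, e, f}; p ∧ (◇p → p) there: a:T, d:T, e:T, f:T. ✓
d: successors {a, b, d, e}; p ∧ (◇p → p) there: a:T, b:T, d:T, e:T. ✓
e: successors {b, d, e, f}; p ∧ (◇p → p) there: b:T, d:T, e:T, f:T. ✓
f: successors {b, c, e}; p ∧ (◇p → p) there: b:T, c:T, e:T. ✓

{a, b, c, d, e, f}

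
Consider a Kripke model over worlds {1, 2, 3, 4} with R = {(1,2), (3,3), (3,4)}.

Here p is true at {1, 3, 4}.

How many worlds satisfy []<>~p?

2

1: successors {2}; <>~p there: 2:F. ✗
2: no successors, so []<>~p holds vacuously. ✓
3: successors {3, 4}; <>~p there: 3:F, 4:F. ✗
4: no successors, so []<>~p holds vacuously. ✓
Satisfying worlds: {2, 4}.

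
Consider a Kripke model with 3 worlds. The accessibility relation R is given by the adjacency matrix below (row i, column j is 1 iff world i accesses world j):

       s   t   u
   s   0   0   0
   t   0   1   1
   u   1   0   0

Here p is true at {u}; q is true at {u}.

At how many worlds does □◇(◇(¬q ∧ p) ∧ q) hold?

s: no successors, so □◇(◇(¬q ∧ p) ∧ q) holds vacuously. ✓
t: successors {t, u}; ◇(◇(¬q ∧ p) ∧ q) there: t:F, u:F. ✗
u: successors {s}; ◇(◇(¬q ∧ p) ∧ q) there: s:F. ✗
Satisfying worlds: {s}.

1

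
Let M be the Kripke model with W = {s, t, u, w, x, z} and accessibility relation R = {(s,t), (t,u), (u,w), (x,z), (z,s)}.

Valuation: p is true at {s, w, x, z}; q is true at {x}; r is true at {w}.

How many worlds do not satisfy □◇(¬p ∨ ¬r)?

s: successors {t}; ◇(¬p ∨ ¬r) there: t:T. ✓
t: successors {u}; ◇(¬p ∨ ¬r) there: u:F. ✗
u: successors {w}; ◇(¬p ∨ ¬r) there: w:F. ✗
w: no successors, so □◇(¬p ∨ ¬r) holds vacuously. ✓
x: successors {z}; ◇(¬p ∨ ¬r) there: z:T. ✓
z: successors {s}; ◇(¬p ∨ ¬r) there: s:T. ✓
Satisfying worlds: {s, w, x, z}.
So □◇(¬p ∨ ¬r) fails at the other 2 worlds.

2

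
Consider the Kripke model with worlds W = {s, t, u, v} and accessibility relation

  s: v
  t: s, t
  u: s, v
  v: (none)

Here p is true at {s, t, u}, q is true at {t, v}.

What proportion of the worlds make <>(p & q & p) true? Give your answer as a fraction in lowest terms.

s: successors {v}; p & q & p there: v:F. ✗
t: successors {s, t}; p & q & p there: s:F, t:T. ✓
u: successors {s, v}; p & q & p there: s:F, v:F. ✗
v: no successors, so <>(p & q & p) fails. ✗
That's 1 of 4 worlds, so 1/4.

1/4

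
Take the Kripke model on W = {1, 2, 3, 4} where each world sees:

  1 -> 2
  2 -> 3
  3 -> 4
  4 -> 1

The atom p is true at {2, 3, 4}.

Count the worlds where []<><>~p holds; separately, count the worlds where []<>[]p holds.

1 and 3

For []<><>~p:
1: successors {2}; <><>~p there: 2:F. ✗
2: successors {3}; <><>~p there: 3:T. ✓
3: successors {4}; <><>~p there: 4:F. ✗
4: successors {1}; <><>~p there: 1:F. ✗
— 1 world.
For []<>[]p:
1: successors {2}; <>[]p there: 2:T. ✓
2: successors {3}; <>[]p there: 3:F. ✗
3: successors {4}; <>[]p there: 4:T. ✓
4: successors {1}; <>[]p there: 1:T. ✓
— 3 worlds.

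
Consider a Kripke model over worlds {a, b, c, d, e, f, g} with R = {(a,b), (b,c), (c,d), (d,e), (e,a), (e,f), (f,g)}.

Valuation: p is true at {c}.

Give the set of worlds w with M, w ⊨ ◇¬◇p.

{b, c, d, e, f}

a: successors {b}; ¬◇p there: b:F. ✗
b: successors {c}; ¬◇p there: c:T. ✓
c: successors {d}; ¬◇p there: d:T. ✓
d: successors {e}; ¬◇p there: e:T. ✓
e: successors {a, f}; ¬◇p there: a:T, f:T. ✓
f: successors {g}; ¬◇p there: g:T. ✓
g: no successors, so ◇¬◇p fails. ✗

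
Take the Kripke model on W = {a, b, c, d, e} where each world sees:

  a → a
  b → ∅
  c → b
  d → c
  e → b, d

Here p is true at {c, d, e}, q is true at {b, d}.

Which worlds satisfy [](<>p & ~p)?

a: successors {a}; <>p & ~p there: a:F. ✗
b: no successors, so [](<>p & ~p) holds vacuously. ✓
c: successors {b}; <>p & ~p there: b:F. ✗
d: successors {c}; <>p & ~p there: c:F. ✗
e: successors {b, d}; <>p & ~p there: b:F, d:F. ✗

{b}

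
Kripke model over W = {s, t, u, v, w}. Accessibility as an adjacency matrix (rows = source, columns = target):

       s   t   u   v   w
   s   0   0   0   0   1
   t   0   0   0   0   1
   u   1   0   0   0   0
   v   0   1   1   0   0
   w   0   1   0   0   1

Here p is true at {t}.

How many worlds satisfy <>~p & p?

s: <>~p is T, p is F. ✗
t: <>~p is T, p is T. ✓
u: <>~p is T, p is F. ✗
v: <>~p is T, p is F. ✗
w: <>~p is T, p is F. ✗
Satisfying worlds: {t}.

1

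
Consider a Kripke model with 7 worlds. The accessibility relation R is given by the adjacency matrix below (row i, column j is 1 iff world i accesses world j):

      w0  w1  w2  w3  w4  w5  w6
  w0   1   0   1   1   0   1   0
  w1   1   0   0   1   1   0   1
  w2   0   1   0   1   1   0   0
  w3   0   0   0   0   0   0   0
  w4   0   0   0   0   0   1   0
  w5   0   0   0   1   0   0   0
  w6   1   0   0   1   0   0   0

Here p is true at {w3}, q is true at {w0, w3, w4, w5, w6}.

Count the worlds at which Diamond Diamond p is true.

w0: successors {w0, w2, w3, w5}; Diamond p there: w0:T, w2:T, w3:F, w5:T. ✓
w1: successors {w0, w3, w4, w6}; Diamond p there: w0:T, w3:F, w4:F, w6:T. ✓
w2: successors {w1, w3, w4}; Diamond p there: w1:T, w3:F, w4:F. ✓
w3: no successors, so Diamond Diamond p fails. ✗
w4: successors {w5}; Diamond p there: w5:T. ✓
w5: successors {w3}; Diamond p there: w3:F. ✗
w6: successors {w0, w3}; Diamond p there: w0:T, w3:F. ✓
Satisfying worlds: {w0, w1, w2, w4, w6}.

5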